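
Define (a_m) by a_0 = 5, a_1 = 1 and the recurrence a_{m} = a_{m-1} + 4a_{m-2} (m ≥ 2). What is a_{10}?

The ordinary generating function has denominator 1 - z - 4z^2.
Iterating the recurrence: a_0,…,a_{10} = 5, 1, 21, 25, 109, 209, 645, 1481, 4061, 9985, 26229.

26229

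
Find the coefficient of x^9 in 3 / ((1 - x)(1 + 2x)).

-1023

The denominator gives the recurrence a_n = −a_(n−1) + 2a_(n−2) for n ≥ 2; the numerator fixes a_0 = 3, a_1 = -3.
Iterating: 3, -3, 9, -15, 33, -63, 129, -255, 513, -1023, so a_9 = -1023.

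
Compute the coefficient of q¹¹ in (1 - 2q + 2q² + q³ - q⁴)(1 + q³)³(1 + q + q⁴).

(1 - 2q + 2q² + q³ - q⁴) has coefficients 1,-2,2,1,-1 for degrees 0…4.
(1 + q³)³ has coefficients 1,0,0,3,0,0,3,0,0,1,0,0 for degrees 0…11.
Finally multiplying by (1 + q + q⁴), the product of all factors after the first has coefficients 1,1,0,3,4,0,3,6,0,1,4,0 for degrees 0…11.
[q¹¹] = 1·0 − 2·4 + 2·1 + 1·0 − 1·6 = -12.

-12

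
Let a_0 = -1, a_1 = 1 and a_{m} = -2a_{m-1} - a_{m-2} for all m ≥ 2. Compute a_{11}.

The ordinary generating function has denominator 1 + 2x + x^2.
Iterating the recurrence: a_0,…,a_{11} = -1, 1, -1, 1, -1, 1, -1, 1, -1, 1, -1, 1.

1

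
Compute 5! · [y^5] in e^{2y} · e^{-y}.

1

The EGF product rule gives c_5 = Σ_{k_1+k_2=5} C(5; k_1,k_2) · ∏ g_i(k_i), where e^{2y} gives (2)^k; e^{-y} gives (-1)^k.
g_1(k) for k = 0…5: 1, 2, 4, 8, 16, 32.
g_2(k) for k = 0…5: 1, -1, 1, -1, 1, -1.
c_5 = Σ_k C(5,k)·g_1(k)·g_2(5−k) = 1·1·(-1) + 5·2·1 + 10·4·(-1) + 10·8·1 + 5·16·(-1) + 1·32·1 = −1 + 10 − 40 + 80 − 80 + 32 = 1.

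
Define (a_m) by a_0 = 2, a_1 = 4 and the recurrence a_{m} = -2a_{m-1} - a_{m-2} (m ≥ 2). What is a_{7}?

40

The ordinary generating function has denominator 1 + 2t + t^2.
Iterating the recurrence: a_0,…,a_{7} = 2, 4, -10, 16, -22, 28, -34, 40.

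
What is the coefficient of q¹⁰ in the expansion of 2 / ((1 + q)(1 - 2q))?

Partial fractions give a closed form: a_n = (2/3)·(-1)^n + (4/3)·2^n.
At n = 10: a_10 = 1366.

1366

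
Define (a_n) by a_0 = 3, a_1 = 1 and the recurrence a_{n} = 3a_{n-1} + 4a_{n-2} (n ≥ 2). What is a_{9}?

209713

The ordinary generating function has denominator 1 - 3y - 4y^2.
Iterating the recurrence: a_0,…,a_{9} = 3, 1, 15, 49, 207, 817, 3279, 13105, 52431, 209713.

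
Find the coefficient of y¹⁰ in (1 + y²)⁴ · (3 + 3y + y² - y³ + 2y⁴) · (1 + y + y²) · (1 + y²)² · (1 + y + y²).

(1 + y²)⁴ has coefficients 1,0,4,0,6,0,4,0,1 for degrees 0…8.
(3 + 3y + y² - y³ + 2y⁴) has coefficients 3,3,1,-1,2,0,0,0,0,0,0 for degrees 0…10.
Multiplying by (1 + y + y²) gives running coefficients 3,6,7,3,2,1,2,0,0,0,0 for degrees 0…10.
Multiplying by (1 + y²)² gives running coefficients 3,6,13,15,19,13,13,5,6,1,2 for degrees 0…10.
Finally multiplying by (1 + y + y²), the product of all factors after the first has coefficients 3,9,22,34,47,47,45,31,24,12,9 for degrees 0…10.
[y¹⁰] = 1·9 + 4·24 + 6·45 + 4·47 + 1·22 = 585.

585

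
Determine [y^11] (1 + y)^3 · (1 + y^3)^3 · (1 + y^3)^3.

(1 + y)^3 has coefficients 1,3,3,1 for degrees 0…3.
(1 + y^3)^3 has coefficients 1,0,0,3,0,0,3,0,0,1,0,0 for degrees 0…11.
Finally multiplying by (1 + y^3)^3, the product of all factors after the first has coefficients 1,0,0,6,0,0,15,0,0,20,0,0 for degrees 0…11.
[y^11] = 1·0 + 3·0 + 3·20 + 1·0 = 60.

60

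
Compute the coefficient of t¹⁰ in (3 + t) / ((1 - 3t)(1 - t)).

The denominator gives the recurrence a_n = 4a_(n−1) − 3a_(n−2) for n ≥ 3; the numerator fixes a_0 = 3, a_1 = 13, a_2 = 43.
Iterating: 3, 13, 43, 133, 403, 1213, 3643, 10933, 32803, 98413, 295243, so a_10 = 295243.

295243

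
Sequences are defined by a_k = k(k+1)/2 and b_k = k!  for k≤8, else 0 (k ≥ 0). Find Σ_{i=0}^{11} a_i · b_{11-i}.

306739

Write out a_i and b_{11-i} for i = 0,…,11 and sum the products.
Σ = 0·0 + 1·0 + 3·0 + 6·40320 + 10·5040 + 15·720 + 21·120 + 28·24 + 36·6 + 45·2 + 55·1 + 66·1 = 306739.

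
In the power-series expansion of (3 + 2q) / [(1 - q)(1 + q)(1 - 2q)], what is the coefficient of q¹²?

The denominator gives the recurrence a_n = 2a_(n−1) + a_(n−2) − 2a_(n−3) for n ≥ 3; the numerator fixes a_0 = 3, a_1 = 8, a_2 = 19.
Iterating: 3, 8, 19, 40, 83, 168, 339, 680, 1363, 2728, 5459, 10920, 21843, so a_12 = 21843.

21843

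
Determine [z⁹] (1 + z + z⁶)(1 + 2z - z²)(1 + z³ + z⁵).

(1 + z + z⁶) has coefficients 1,1,0,0,0,0,1 for degrees 0…6.
(1 + 2z - z²) has coefficients 1,2,-1,0,0,0,0,0,0,0 for degrees 0…9.
Finally multiplying by (1 + z³ + z⁵), the product of all factors after the first has coefficients 1,2,-1,1,2,0,2,-1,0,0 for degrees 0…9.
[z⁹] = 1·0 + 1·0 + 1·1 = 1.

1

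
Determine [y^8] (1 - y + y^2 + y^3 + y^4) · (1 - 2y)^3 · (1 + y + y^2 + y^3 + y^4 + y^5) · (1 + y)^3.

(1 - y + y^2 + y^3 + y^4) has coefficients 1,-1,1,1,1 for degrees 0…4.
(1 - 2y)^3 has coefficients 1,-6,12,-8,0,0,0,0,0 for degrees 0…8.
Multiplying by (1 + y + y^2 + y^3 + y^4 + y^5) gives running coefficients 1,-5,7,-1,-1,-1,-2,4,-8 for degrees 0…8.
Finally multiplying by (1 + y)^3, the product of all factors after the first has coefficients 1,-2,-5,6,12,0,-9,-6,-3 for degrees 0…8.
[y^8] = 1·(-3) − 1·(-6) + 1·(-9) + 1·0 + 1·12 = 6.

6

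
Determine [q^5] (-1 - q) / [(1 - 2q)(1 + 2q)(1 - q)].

-42

Partial fractions give a closed form: a_n = (-3/2)·2^n + (-1/6)·(-2)^n + (2/3)·1^n.
At n = 5: a_5 = -42.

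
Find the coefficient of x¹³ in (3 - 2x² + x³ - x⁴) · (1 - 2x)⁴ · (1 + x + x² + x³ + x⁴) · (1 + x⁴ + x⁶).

(3 - 2x² + x³ - x⁴) has coefficients 3,0,-2,1,-1 for degrees 0…4.
(1 - 2x)⁴ has coefficients 1,-8,24,-32,16,0,0,0,0,0,0,0,0,0 for degrees 0…13.
Multiplying by (1 + x + x² + x³ + x⁴) gives running coefficients 1,-7,17,-15,1,0,8,-16,16,0,0,0,0,0 for degrees 0…13.
Finally multiplying by (1 + x⁴ + x⁶), the product of all factors after the first has coefficients 1,-7,17,-15,2,-7,26,-38,34,-15,9,-16,24,-16 for degrees 0…13.
[x¹³] = 3·(-16) − 2·(-16) + 1·9 − 1·(-15) = 8.

8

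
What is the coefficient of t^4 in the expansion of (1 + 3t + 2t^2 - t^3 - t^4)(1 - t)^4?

4

(1 + 3t + 2t^2 - t^3 - t^4) has coefficients 1,3,2,-1,-1 for degrees 0…4.
(1 - t)^4 has coefficients 1,-4,6,-4,1 for degrees 0…4.
[t^4] = 1·1 + 3·(-4) + 2·6 − 1·(-4) − 1·1 = 4.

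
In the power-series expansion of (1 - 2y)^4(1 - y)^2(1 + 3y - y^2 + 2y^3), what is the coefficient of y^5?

(1 - 2y)^4 has coefficients 1,-8,24,-32,16 for degrees 0…4.
(1 - y)^2 has coefficients 1,-2,1,0,0,0 for degrees 0…5.
Finally multiplying by (1 + 3y - y^2 + 2y^3), the product of all factors after the first has coefficients 1,1,-6,7,-5,2 for degrees 0…5.
[y^5] = 1·2 − 8·(-5) + 24·7 − 32·(-6) + 16·1 = 418.

418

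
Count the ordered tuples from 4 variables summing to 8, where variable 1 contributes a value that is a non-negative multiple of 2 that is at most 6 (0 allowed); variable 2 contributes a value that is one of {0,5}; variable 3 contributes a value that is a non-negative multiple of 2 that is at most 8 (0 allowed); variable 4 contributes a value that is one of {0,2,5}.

8

The generating function for the choices is (1 + y^2 + y^4 + y^6)·(1 + y^5)·(1 + y^2 + y^4 + y^6 + y^8)·(1 + y^2 + y^5); the count is [y^8].
(1 + y^2 + y^4 + y^6) has coefficients 1,0,1,0,1,0,1 for degrees 0…6.
(1 + y^5) has coefficients 1,0,0,0,0,1,0,0,0 for degrees 0…8.
Multiplying by (1 + y^2 + y^4 + y^6 + y^8) gives running coefficients 1,0,1,0,1,1,1,1,1 for degrees 0…8.
Finally multiplying by (1 + y^2 + y^5), the product of all factors after the first has coefficients 1,0,2,0,2,2,2,3,2 for degrees 0…8.
[y^8] = 1·2 + 1·2 + 1·2 + 1·2 = 8.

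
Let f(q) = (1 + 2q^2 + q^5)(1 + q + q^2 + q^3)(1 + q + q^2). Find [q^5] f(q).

(1 + 2q^2 + q^5) has coefficients 1,0,2,0,0,1 for degrees 0…5.
(1 + q + q^2 + q^3) has coefficients 1,1,1,1,0,0 for degrees 0…5.
Finally multiplying by (1 + q + q^2), the product of all factors after the first has coefficients 1,2,3,3,2,1 for degrees 0…5.
[q^5] = 1·1 + 2·3 + 1·1 = 8.

8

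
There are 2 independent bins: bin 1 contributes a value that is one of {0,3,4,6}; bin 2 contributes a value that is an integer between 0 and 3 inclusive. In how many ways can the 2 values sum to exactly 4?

2

The generating function for the choices is (1 + t^3 + t^4 + t^6)·(1 + t + t^2 + t^3); the count is [t^4].
(1 + t^3 + t^4 + t^6) has coefficients 1,0,0,1,1 for degrees 0…4.
(1 + t + t^2 + t^3) has coefficients 1,1,1,1,0 for degrees 0…4.
[t^4] = 1·0 + 1·1 + 1·1 = 2.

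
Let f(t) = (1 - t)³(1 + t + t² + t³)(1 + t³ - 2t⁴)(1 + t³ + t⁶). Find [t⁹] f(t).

-7

(1 - t)³ has coefficients 1,-3,3,-1 for degrees 0…3.
(1 + t + t² + t³) has coefficients 1,1,1,1,0,0,0,0,0,0 for degrees 0…9.
Multiplying by (1 + t³ - 2t⁴) gives running coefficients 1,1,1,2,-1,-1,-1,-2,0,0 for degrees 0…9.
Finally multiplying by (1 + t³ + t⁶), the product of all factors after the first has coefficients 1,1,1,3,0,0,2,-2,0,1 for degrees 0…9.
[t⁹] = 1·1 − 3·0 + 3·(-2) − 1·2 = -7.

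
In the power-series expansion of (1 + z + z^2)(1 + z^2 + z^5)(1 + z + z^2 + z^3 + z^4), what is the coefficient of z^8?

4

(1 + z + z^2) has coefficients 1,1,1 for degrees 0…2.
(1 + z^2 + z^5) has coefficients 1,0,1,0,0,1,0,0,0 for degrees 0…8.
Finally multiplying by (1 + z + z^2 + z^3 + z^4), the product of all factors after the first has coefficients 1,1,2,2,2,2,2,1,1 for degrees 0…8.
[z^8] = 1·1 + 1·1 + 1·2 = 4.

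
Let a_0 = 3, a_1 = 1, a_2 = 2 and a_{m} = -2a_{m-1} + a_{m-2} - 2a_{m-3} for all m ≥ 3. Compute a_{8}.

The ordinary generating function has denominator 1 + 2z - z^2 + 2z^3.
Iterating the recurrence: a_0,…,a_{8} = 3, 1, 2, -9, 18, -49, 134, -353, 938.

938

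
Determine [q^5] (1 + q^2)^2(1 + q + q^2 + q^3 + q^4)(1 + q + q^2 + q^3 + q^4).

14

(1 + q^2)^2 has coefficients 1,0,2,0,1 for degrees 0…4.
(1 + q + q^2 + q^3 + q^4) has coefficients 1,1,1,1,1,0 for degrees 0…5.
Finally multiplying by (1 + q + q^2 + q^3 + q^4), the product of all factors after the first has coefficients 1,2,3,4,5,4 for degrees 0…5.
[q^5] = 1·4 + 2·4 + 1·2 = 14.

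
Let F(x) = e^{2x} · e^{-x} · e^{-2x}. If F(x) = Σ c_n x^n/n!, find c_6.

1

The EGF product rule gives c_6 = Σ_{k_1+k_2+k_3=6} C(6; k_1,k_2,k_3) · ∏ g_i(k_i), where e^{2x} gives (2)^k; e^{-x} gives (-1)^k; e^{-2x} gives (-2)^k.
g_1(k) for k = 0…6: 1, 2, 4, 8, 16, 32, 64.
g_2(k) for k = 0…6: 1, -1, 1, -1, 1, -1, 1.
g_3(k) for k = 0…6: 1, -2, 4, -8, 16, -32, 64.
First combine the last two factors: h(k) = Σ_j C(k,j)·g_2(j)·g_3(k−j) for k = 0…6: 1, -3, 9, -27, 81, -243, 729.
c_6 = Σ_k C(6,k)·g_1(k)·h(6−k) = 1·1·729 + 6·2·(-243) + 15·4·81 + 20·8·(-27) + 15·16·9 + 6·32·(-3) + 1·64·1 = 729 − 2916 + 4860 − 4320 + 2160 − 576 + 64 = 1.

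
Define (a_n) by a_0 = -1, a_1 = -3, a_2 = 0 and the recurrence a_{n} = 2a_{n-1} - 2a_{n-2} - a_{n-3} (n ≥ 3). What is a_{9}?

-153

The ordinary generating function has denominator 1 - 2q + 2q^2 + q^3.
Iterating the recurrence: a_0,…,a_{9} = -1, -3, 0, 7, 17, 20, -1, -59, -136, -153.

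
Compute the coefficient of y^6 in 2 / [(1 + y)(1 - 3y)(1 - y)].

1640

Partial fractions give a closed form: a_n = (1/4)·(-1)^n + (9/4)·3^n + (-1/2)·1^n.
At n = 6: a_6 = 1640.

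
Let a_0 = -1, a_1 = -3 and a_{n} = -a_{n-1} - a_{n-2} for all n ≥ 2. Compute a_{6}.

-1

The ordinary generating function has denominator 1 + y + y^2.
Iterating the recurrence: a_0,…,a_{6} = -1, -3, 4, -1, -3, 4, -1.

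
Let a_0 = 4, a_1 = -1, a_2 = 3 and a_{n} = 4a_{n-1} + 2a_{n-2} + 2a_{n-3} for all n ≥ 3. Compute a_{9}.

146864

The ordinary generating function has denominator 1 - 4z - 2z^2 - 2z^3.
Iterating the recurrence: a_0,…,a_{9} = 4, -1, 3, 18, 76, 346, 1572, 7132, 32364, 146864.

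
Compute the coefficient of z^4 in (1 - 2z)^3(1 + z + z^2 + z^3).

(1 - 2z)^3 has coefficients 1,-6,12,-8 for degrees 0…3.
(1 + z + z^2 + z^3) has coefficients 1,1,1,1,0 for degrees 0…4.
[z^4] = 1·0 − 6·1 + 12·1 − 8·1 = -2.

-2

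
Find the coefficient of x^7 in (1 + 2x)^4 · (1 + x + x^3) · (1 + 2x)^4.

3936

(1 + 2x)^4 has coefficients 1,8,24,32,16 for degrees 0…4.
(1 + x + x^3) has coefficients 1,1,0,1,0,0,0,0 for degrees 0…7.
Finally multiplying by (1 + 2x)^4, the product of all factors after the first has coefficients 1,9,32,57,56,40,32,16 for degrees 0…7.
[x^7] = 1·16 + 8·32 + 24·40 + 32·56 + 16·57 = 3936.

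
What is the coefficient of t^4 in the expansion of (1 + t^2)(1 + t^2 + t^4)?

2

(1 + t^2) has coefficients 1,0,1 for degrees 0…2.
(1 + t^2 + t^4) has coefficients 1,0,1,0,1 for degrees 0…4.
[t^4] = 1·1 + 1·1 = 2.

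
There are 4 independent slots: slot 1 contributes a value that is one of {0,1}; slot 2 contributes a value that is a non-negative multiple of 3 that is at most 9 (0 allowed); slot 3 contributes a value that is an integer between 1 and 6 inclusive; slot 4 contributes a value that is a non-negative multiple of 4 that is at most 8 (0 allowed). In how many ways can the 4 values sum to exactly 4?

3

The generating function for the choices is (1 + q)·(1 + q^3 + q^6 + q^9)·(q + q^2 + q^3 + q^4 + q^5 + q^6)·(1 + q^4 + q^8); the count is [q^4].
(1 + q) has coefficients 1,1 for degrees 0…1.
(1 + q^3 + q^6 + q^9) has coefficients 1,0,0,1,0 for degrees 0…4.
Multiplying by (q + q^2 + q^3 + q^4 + q^5 + q^6) gives running coefficients 0,1,1,1,2 for degrees 0…4.
Finally multiplying by (1 + q^4 + q^8), the product of all factors after the first has coefficients 0,1,1,1,2 for degrees 0…4.
[q^4] = 1·2 + 1·1 = 3.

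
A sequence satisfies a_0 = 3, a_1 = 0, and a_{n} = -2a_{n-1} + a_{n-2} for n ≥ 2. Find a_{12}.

17223

The ordinary generating function has denominator 1 + 2t - t^2.
Iterating the recurrence: a_0,…,a_{12} = 3, 0, 3, -6, 15, -36, 87, -210, 507, -1224, 2955, -7134, 17223.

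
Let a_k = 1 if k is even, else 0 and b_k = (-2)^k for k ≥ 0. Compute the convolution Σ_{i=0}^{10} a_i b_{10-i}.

1365

The convolution is the t^10 coefficient of A(t)B(t).
Σ = 1·1024 + 0·(-512) + 1·256 + 0·(-128) + 1·64 + 0·(-32) + 1·16 + 0·(-8) + 1·4 + 0·(-2) + 1·1 = 1365.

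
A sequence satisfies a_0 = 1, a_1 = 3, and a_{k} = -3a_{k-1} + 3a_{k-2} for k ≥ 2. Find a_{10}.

The ordinary generating function has denominator 1 + 3x - 3x^2.
Iterating the recurrence: a_0,…,a_{10} = 1, 3, -6, 27, -99, 378, -1431, 5427, -20574, 78003, -295731.

-295731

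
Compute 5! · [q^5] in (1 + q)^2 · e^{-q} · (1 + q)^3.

-56

The EGF product rule gives c_5 = Σ_{k_1+k_2+k_3=5} C(5; k_1,k_2,k_3) · ∏ g_i(k_i), where (1+q)^2 gives the falling factorial (2)_k; e^{-q} gives (-1)^k; (1+q)^3 gives the falling factorial (3)_k.
g_1(k) for k = 0…5: 1, 2, 2, 0, 0, 0.
g_2(k) for k = 0…5: 1, -1, 1, -1, 1, -1.
g_3(k) for k = 0…5: 1, 3, 6, 6, 0, 0.
First combine the last two factors: h(k) = Σ_j C(k,j)·g_2(j)·g_3(k−j) for k = 0…5: 1, 2, 1, -4, 1, 14.
c_5 = Σ_k C(5,k)·g_1(k)·h(5−k) = 1·1·14 + 5·2·1 + 10·2·(-4) = 14 + 10 − 80 = -56.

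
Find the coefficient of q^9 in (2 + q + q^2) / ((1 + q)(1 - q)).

1

The denominator gives the recurrence a_n = a_(n−2) for n ≥ 3; the numerator fixes a_0 = 2, a_1 = 1, a_2 = 3.
Iterating: 2, 1, 3, 1, 3, 1, 3, 1, 3, 1, so a_9 = 1.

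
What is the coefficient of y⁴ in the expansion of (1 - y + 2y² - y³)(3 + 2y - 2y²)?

-6

(1 - y + 2y² - y³) has coefficients 1,-1,2,-1 for degrees 0…3.
(3 + 2y - 2y²) has coefficients 3,2,-2,0,0 for degrees 0…4.
[y⁴] = 1·0 − 1·0 + 2·(-2) − 1·2 = -6.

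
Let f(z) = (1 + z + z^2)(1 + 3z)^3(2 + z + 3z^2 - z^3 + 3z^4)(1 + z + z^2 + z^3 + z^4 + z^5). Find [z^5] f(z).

867

(1 + z + z^2) has coefficients 1,1,1 for degrees 0…2.
(1 + 3z)^3 has coefficients 1,9,27,27,0,0 for degrees 0…5.
Multiplying by (2 + z + 3z^2 - z^3 + 3z^4) gives running coefficients 2,19,66,107,102,81 for degrees 0…5.
Finally multiplying by (1 + z + z^2 + z^3 + z^4 + z^5), the product of all factors after the first has coefficients 2,21,87,194,296,377 for degrees 0…5.
[z^5] = 1·377 + 1·296 + 1·194 = 867.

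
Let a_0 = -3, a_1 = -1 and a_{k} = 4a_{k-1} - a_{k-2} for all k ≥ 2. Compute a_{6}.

The ordinary generating function has denominator 1 - 4x + x^2.
Iterating the recurrence: a_0,…,a_{6} = -3, -1, -1, -3, -11, -41, -153.

-153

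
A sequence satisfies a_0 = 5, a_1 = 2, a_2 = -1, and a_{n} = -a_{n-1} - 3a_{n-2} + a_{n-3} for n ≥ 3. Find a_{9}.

-94

The ordinary generating function has denominator 1 + x + 3x^2 - x^3.
Iterating the recurrence: a_0,…,a_{9} = 5, 2, -1, 0, 5, -6, -9, 32, -11, -94.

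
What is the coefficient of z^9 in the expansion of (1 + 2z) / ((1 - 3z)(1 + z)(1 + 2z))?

14762

Partial fractions give a closed form: a_n = (3/4)·3^n + (1/4)·(-1)^n.
At n = 9: a_9 = 14762.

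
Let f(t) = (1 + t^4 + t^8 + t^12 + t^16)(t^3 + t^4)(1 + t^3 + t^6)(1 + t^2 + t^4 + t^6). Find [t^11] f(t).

5

(1 + t^4 + t^8 + t^12 + t^16) has coefficients 1,0,0,0,1,0,0,0,1,0,0,0 for degrees 0…11.
(t^3 + t^4) has coefficients 0,0,0,1,1,0,0,0,0,0,0,0 for degrees 0…11.
Multiplying by (1 + t^3 + t^6) gives running coefficients 0,0,0,1,1,0,1,1,0,1,1,0 for degrees 0…11.
Finally multiplying by (1 + t^2 + t^4 + t^6), the product of all factors after the first has coefficients 0,0,0,1,1,1,2,2,2,3,3,2 for degrees 0…11.
[t^11] = 1·2 + 1·2 + 1·1 = 5.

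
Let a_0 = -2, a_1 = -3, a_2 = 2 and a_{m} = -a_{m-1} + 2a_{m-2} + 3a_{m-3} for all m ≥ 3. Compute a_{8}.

-37

The ordinary generating function has denominator 1 + q - 2q^2 - 3q^3.
Iterating the recurrence: a_0,…,a_{8} = -2, -3, 2, -14, 9, -31, 7, -42, -37.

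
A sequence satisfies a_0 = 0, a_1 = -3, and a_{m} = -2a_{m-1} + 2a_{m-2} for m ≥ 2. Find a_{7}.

The ordinary generating function has denominator 1 + 2t - 2t^2.
Iterating the recurrence: a_0,…,a_{7} = 0, -3, 6, -18, 48, -132, 360, -984.

-984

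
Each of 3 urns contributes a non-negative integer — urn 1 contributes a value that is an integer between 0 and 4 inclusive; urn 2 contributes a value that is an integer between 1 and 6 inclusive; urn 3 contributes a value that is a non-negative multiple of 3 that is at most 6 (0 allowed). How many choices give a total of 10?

9

The generating function for the choices is (1 + q + q^2 + q^3 + q^4)·(q + q^2 + q^3 + q^4 + q^5 + q^6)·(1 + q^3 + q^6); the count is [q^10].
(1 + q + q^2 + q^3 + q^4) has coefficients 1,1,1,1,1 for degrees 0…4.
(q + q^2 + q^3 + q^4 + q^5 + q^6) has coefficients 0,1,1,1,1,1,1,0,0,0,0 for degrees 0…10.
Finally multiplying by (1 + q^3 + q^6), the product of all factors after the first has coefficients 0,1,1,1,2,2,2,2,2,2,1 for degrees 0…10.
[q^10] = 1·1 + 1·2 + 1·2 + 1·2 + 1·2 = 9.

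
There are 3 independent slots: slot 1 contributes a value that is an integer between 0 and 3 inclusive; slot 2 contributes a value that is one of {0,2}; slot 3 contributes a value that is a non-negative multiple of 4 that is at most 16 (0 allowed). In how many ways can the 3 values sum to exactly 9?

The generating function for the choices is (1 + q + q² + q³)·(1 + q²)·(1 + q⁴ + q⁸ + q¹² + q¹⁶); the count is [q⁹].
(1 + q + q² + q³) has coefficients 1,1,1,1 for degrees 0…3.
(1 + q²) has coefficients 1,0,1,0,0,0,0,0,0,0 for degrees 0…9.
Finally multiplying by (1 + q⁴ + q⁸ + q¹² + q¹⁶), the product of all factors after the first has coefficients 1,0,1,0,1,0,1,0,1,0 for degrees 0…9.
[q⁹] = 1·0 + 1·1 + 1·0 + 1·1 = 2.

2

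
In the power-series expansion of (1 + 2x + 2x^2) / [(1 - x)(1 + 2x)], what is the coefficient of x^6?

23

The denominator gives the recurrence a_n = −a_(n−1) + 2a_(n−2) for n ≥ 3; the numerator fixes a_0 = 1, a_1 = 1, a_2 = 3.
Iterating: 1, 1, 3, -1, 7, -9, 23, so a_6 = 23.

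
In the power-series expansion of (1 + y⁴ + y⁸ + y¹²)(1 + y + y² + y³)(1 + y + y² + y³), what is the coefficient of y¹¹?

(1 + y⁴ + y⁸ + y¹²) has coefficients 1,0,0,0,1,0,0,0,1,0,0,0 for degrees 0…11.
(1 + y + y² + y³) has coefficients 1,1,1,1,0,0,0,0,0,0,0,0 for degrees 0…11.
Finally multiplying by (1 + y + y² + y³), the product of all factors after the first has coefficients 1,2,3,4,3,2,1,0,0,0,0,0 for degrees 0…11.
[y¹¹] = 1·0 + 1·0 + 1·4 = 4.

4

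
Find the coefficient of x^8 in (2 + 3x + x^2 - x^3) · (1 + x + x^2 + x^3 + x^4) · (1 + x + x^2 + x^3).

(2 + 3x + x^2 - x^3) has coefficients 2,3,1,-1 for degrees 0…3.
(1 + x + x^2 + x^3 + x^4) has coefficients 1,1,1,1,1,0,0,0,0 for degrees 0…8.
Finally multiplying by (1 + x + x^2 + x^3), the product of all factors after the first has coefficients 1,2,3,4,4,3,2,1,0 for degrees 0…8.
[x^8] = 2·0 + 3·1 + 1·2 − 1·3 = 2.

2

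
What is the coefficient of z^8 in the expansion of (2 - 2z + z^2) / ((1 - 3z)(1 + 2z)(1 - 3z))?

55333

The denominator gives the recurrence a_n = 4a_(n−1) + 3a_(n−2) − 18a_(n−3) for n ≥ 3; the numerator fixes a_0 = 2, a_1 = 6, a_2 = 31.
Iterating: 2, 6, 31, 106, 409, 1396, 4903, 16438, 55333, so a_8 = 55333.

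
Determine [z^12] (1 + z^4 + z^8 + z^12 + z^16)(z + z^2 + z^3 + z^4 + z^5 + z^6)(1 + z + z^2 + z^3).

(1 + z^4 + z^8 + z^12 + z^16) has coefficients 1,0,0,0,1,0,0,0,1,0,0,0,1 for degrees 0…12.
(z + z^2 + z^3 + z^4 + z^5 + z^6) has coefficients 0,1,1,1,1,1,1,0,0,0,0,0,0 for degrees 0…12.
Finally multiplying by (1 + z + z^2 + z^3), the product of all factors after the first has coefficients 0,1,2,3,4,4,4,3,2,1,0,0,0 for degrees 0…12.
[z^12] = 1·0 + 1·2 + 1·4 + 1·0 = 6.

6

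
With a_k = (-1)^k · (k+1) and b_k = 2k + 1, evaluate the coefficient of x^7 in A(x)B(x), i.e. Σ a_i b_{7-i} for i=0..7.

4

This is [x^7] in the product of the two ordinary generating functions.
Σ = 1·15 − 2·13 + 3·11 − 4·9 + 5·7 − 6·5 + 7·3 − 8·1 = 4.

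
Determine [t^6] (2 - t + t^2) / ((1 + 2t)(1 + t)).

The denominator gives the recurrence a_n = −3a_(n−1) − 2a_(n−2) for n ≥ 3; the numerator fixes a_0 = 2, a_1 = -7, a_2 = 18.
Iterating: 2, -7, 18, -40, 84, -172, 348, so a_6 = 348.

348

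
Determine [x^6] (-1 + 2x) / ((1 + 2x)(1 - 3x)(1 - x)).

The denominator gives the recurrence a_n = 2a_(n−1) + 5a_(n−2) − 6a_(n−3) for n ≥ 3; the numerator fixes a_0 = -1, a_1 = 0, a_2 = -5.
Iterating: -1, 0, -5, -4, -33, -56, -253, so a_6 = -253.

-253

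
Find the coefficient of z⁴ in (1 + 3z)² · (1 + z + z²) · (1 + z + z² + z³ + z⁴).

(1 + 3z)² has coefficients 1,6,9 for degrees 0…2.
(1 + z + z²) has coefficients 1,1,1,0,0 for degrees 0…4.
Finally multiplying by (1 + z + z² + z³ + z⁴), the product of all factors after the first has coefficients 1,2,3,3,3 for degrees 0…4.
[z⁴] = 1·3 + 6·3 + 9·3 = 48.

48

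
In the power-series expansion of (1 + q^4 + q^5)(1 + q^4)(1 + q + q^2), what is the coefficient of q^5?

(1 + q^4 + q^5) has coefficients 1,0,0,0,1,1 for degrees 0…5.
(1 + q^4) has coefficients 1,0,0,0,1,0 for degrees 0…5.
Finally multiplying by (1 + q + q^2), the product of all factors after the first has coefficients 1,1,1,0,1,1 for degrees 0…5.
[q^5] = 1·1 + 1·1 + 1·1 = 3.

3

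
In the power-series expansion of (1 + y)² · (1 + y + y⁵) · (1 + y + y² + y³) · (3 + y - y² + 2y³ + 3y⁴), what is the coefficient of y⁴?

33

(1 + y)² has coefficients 1,2,1 for degrees 0…2.
(1 + y + y⁵) has coefficients 1,1,0,0,0 for degrees 0…4.
Multiplying by (1 + y + y² + y³) gives running coefficients 1,2,2,2,1 for degrees 0…4.
Finally multiplying by (3 + y - y² + 2y³ + 3y⁴), the product of all factors after the first has coefficients 3,7,7,8,10 for degrees 0…4.
[y⁴] = 1·10 + 2·8 + 1·7 = 33.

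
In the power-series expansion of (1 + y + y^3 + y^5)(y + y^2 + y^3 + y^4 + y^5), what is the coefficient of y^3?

2

(1 + y + y^3 + y^5) has coefficients 1,1,0,1 for degrees 0…3.
(y + y^2 + y^3 + y^4 + y^5) has coefficients 0,1,1,1 for degrees 0…3.
[y^3] = 1·1 + 1·1 + 1·0 = 2.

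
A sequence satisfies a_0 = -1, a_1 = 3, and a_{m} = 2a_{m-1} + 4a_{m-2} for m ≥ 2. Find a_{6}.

The ordinary generating function has denominator 1 - 2y - 4y^2.
Iterating the recurrence: a_0,…,a_{6} = -1, 3, 2, 16, 40, 144, 448.

448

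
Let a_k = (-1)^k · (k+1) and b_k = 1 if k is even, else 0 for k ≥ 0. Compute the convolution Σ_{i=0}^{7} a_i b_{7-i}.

-20

The convolution is the x^7 coefficient of A(x)B(x).
Σ = 1·0 − 2·1 + 3·0 − 4·1 + 5·0 − 6·1 + 7·0 − 8·1 = -20.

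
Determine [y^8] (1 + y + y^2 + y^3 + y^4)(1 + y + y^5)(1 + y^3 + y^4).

(1 + y + y^2 + y^3 + y^4) has coefficients 1,1,1,1,1 for degrees 0…4.
(1 + y + y^5) has coefficients 1,1,0,0,0,1,0,0,0 for degrees 0…8.
Finally multiplying by (1 + y^3 + y^4), the product of all factors after the first has coefficients 1,1,0,1,2,2,0,0,1 for degrees 0…8.
[y^8] = 1·1 + 1·0 + 1·0 + 1·2 + 1·2 = 5.

5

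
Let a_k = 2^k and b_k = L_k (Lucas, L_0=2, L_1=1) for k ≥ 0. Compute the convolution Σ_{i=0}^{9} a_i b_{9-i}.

Write out a_i and b_{9-i} for i = 0,…,9 and sum the products.
Σ = 1·76 + 2·47 + 4·29 + 8·18 + 16·11 + 32·7 + 64·4 + 128·3 + 256·1 + 512·2 = 2750.

2750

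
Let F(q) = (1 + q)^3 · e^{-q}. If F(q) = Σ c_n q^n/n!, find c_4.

The EGF product rule gives c_4 = Σ_{k_1+k_2=4} C(4; k_1,k_2) · ∏ g_i(k_i), where (1+q)^3 gives the falling factorial (3)_k; e^{-q} gives (-1)^k.
g_1(k) for k = 0…4: 1, 3, 6, 6, 0.
g_2(k) for k = 0…4: 1, -1, 1, -1, 1.
c_4 = Σ_k C(4,k)·g_1(k)·g_2(4−k) = 1·1·1 + 4·3·(-1) + 6·6·1 + 4·6·(-1) = 1 − 12 + 36 − 24 = 1.

1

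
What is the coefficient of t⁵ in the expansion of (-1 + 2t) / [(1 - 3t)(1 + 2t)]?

Partial fractions give a closed form: a_n = (-1/5)·3^n + (-4/5)·(-2)^n.
At n = 5: a_5 = -23.

-23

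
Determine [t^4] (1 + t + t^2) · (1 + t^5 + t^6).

0

(1 + t + t^2) has coefficients 1,1,1 for degrees 0…2.
(1 + t^5 + t^6) has coefficients 1,0,0,0,0 for degrees 0…4.
[t^4] = 1·0 + 1·0 + 1·0 = 0.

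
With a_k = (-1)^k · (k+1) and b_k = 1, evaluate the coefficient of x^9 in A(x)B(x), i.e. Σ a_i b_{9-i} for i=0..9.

Write out a_i and b_{9-i} for i = 0,…,9 and sum the products.
Σ = 1·1 − 2·1 + 3·1 − 4·1 + 5·1 − 6·1 + 7·1 − 8·1 + 9·1 − 10·1 = -5.

-5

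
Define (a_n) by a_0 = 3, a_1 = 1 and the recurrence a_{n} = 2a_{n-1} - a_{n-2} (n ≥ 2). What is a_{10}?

The ordinary generating function has denominator 1 - 2t + t^2.
Iterating the recurrence: a_0,…,a_{10} = 3, 1, -1, -3, -5, -7, -9, -11, -13, -15, -17.

-17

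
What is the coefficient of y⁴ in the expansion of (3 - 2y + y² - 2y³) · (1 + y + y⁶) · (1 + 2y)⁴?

(3 - 2y + y² - 2y³) has coefficients 3,-2,1,-2 for degrees 0…3.
(1 + y + y⁶) has coefficients 1,1,0,0,0 for degrees 0…4.
Finally multiplying by (1 + 2y)⁴, the product of all factors after the first has coefficients 1,9,32,56,48 for degrees 0…4.
[y⁴] = 3·48 − 2·56 + 1·32 − 2·9 = 46.

46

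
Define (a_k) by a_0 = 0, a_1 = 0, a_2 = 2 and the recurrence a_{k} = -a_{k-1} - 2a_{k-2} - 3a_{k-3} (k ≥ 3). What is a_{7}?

-4

The ordinary generating function has denominator 1 + q + 2q^2 + 3q^3.
Iterating the recurrence: a_0,…,a_{7} = 0, 0, 2, -2, -2, 0, 10, -4.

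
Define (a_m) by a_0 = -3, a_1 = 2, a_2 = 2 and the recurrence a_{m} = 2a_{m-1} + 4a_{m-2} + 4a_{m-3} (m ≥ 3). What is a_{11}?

The ordinary generating function has denominator 1 - 2x - 4x^2 - 4x^3.
Iterating the recurrence: a_0,…,a_{11} = -3, 2, 2, 0, 16, 40, 144, 512, 1760, 6144, 21376, 74368.

74368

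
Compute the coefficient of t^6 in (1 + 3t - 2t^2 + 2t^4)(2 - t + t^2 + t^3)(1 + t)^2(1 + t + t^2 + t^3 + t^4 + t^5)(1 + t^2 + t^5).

74

(1 + 3t - 2t^2 + 2t^4) has coefficients 1,3,-2,0,2 for degrees 0…4.
(2 - t + t^2 + t^3) has coefficients 2,-1,1,1,0,0,0 for degrees 0…6.
Multiplying by (1 + t)^2 gives running coefficients 2,3,1,2,3,1,0 for degrees 0…6.
Multiplying by (1 + t + t^2 + t^3 + t^4 + t^5) gives running coefficients 2,5,6,8,11,12,10 for degrees 0…6.
Finally multiplying by (1 + t^2 + t^5), the product of all factors after the first has coefficients 2,5,8,13,17,22,26 for degrees 0…6.
[t^6] = 1·26 + 3·22 − 2·17 + 2·8 = 74.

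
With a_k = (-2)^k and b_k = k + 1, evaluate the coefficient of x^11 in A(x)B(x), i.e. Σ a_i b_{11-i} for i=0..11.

-906

Write out a_i and b_{11-i} for i = 0,…,11 and sum the products.
Σ = 1·12 − 2·11 + 4·10 − 8·9 + 16·8 − 32·7 + 64·6 − 128·5 + 256·4 − 512·3 + 1024·2 − 2048·1 = -906.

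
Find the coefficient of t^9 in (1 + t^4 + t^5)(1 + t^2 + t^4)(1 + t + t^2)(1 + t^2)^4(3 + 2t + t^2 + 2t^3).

295

(1 + t^4 + t^5) has coefficients 1,0,0,0,1,1 for degrees 0…5.
(1 + t^2 + t^4) has coefficients 1,0,1,0,1,0,0,0,0,0 for degrees 0…9.
Multiplying by (1 + t + t^2) gives running coefficients 1,1,2,1,2,1,1,0,0,0 for degrees 0…9.
Multiplying by (1 + t^2)^4 gives running coefficients 1,1,6,5,16,11,25,14,25,11 for degrees 0…9.
Finally multiplying by (3 + 2t + t^2 + 2t^3), the product of all factors after the first has coefficients 3,5,21,30,66,82,123,135,150,147 for degrees 0…9.
[t^9] = 1·147 + 1·82 + 1·66 = 295.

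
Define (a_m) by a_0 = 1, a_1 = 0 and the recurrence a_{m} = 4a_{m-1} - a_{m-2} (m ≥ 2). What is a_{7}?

The ordinary generating function has denominator 1 - 4y + y^2.
Iterating the recurrence: a_0,…,a_{7} = 1, 0, -1, -4, -15, -56, -209, -780.

-780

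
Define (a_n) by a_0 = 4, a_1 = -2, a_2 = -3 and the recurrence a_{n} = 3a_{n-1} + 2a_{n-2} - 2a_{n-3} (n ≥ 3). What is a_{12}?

The ordinary generating function has denominator 1 - 3t - 2t^2 + 2t^3.
Iterating the recurrence: a_0,…,a_{12} = 4, -2, -3, -21, -65, -231, -781, -2675, -9125, -31163, -106389, -363243, -1240181.

-1240181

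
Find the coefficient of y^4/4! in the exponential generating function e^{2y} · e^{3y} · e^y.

The EGF product rule gives c_4 = Σ_{k_1+k_2+k_3=4} C(4; k_1,k_2,k_3) · ∏ g_i(k_i), where e^{2y} gives (2)^k; e^{3y} gives (3)^k; e^y gives (1)^k.
g_1(k) for k = 0…4: 1, 2, 4, 8, 16.
g_2(k) for k = 0…4: 1, 3, 9, 27, 81.
g_3(k) for k = 0…4: 1, 1, 1, 1, 1.
First combine the last two factors: h(k) = Σ_j C(k,j)·g_2(j)·g_3(k−j) for k = 0…4: 1, 4, 16, 64, 256.
c_4 = Σ_k C(4,k)·g_1(k)·h(4−k) = 1·1·256 + 4·2·64 + 6·4·16 + 4·8·4 + 1·16·1 = 256 + 512 + 384 + 128 + 16 = 1296.

1296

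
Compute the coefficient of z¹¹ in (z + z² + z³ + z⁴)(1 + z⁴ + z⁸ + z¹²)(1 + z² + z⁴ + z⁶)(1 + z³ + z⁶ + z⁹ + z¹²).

12

(z + z² + z³ + z⁴) has coefficients 0,1,1,1,1 for degrees 0…4.
(1 + z⁴ + z⁸ + z¹²) has coefficients 1,0,0,0,1,0,0,0,1,0,0,0 for degrees 0…11.
Multiplying by (1 + z² + z⁴ + z⁶) gives running coefficients 1,0,1,0,2,0,2,0,2,0,2,0 for degrees 0…11.
Finally multiplying by (1 + z³ + z⁶ + z⁹ + z¹²), the product of all factors after the first has coefficients 1,0,1,1,2,1,3,2,3,3,4,3 for degrees 0…11.
[z¹¹] = 1·4 + 1·3 + 1·3 + 1·2 = 12.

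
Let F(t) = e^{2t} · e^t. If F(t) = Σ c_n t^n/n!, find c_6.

729

The EGF product rule gives c_6 = Σ_{k_1+k_2=6} C(6; k_1,k_2) · ∏ g_i(k_i), where e^{2t} gives (2)^k; e^t gives (1)^k.
g_1(k) for k = 0…6: 1, 2, 4, 8, 16, 32, 64.
g_2(k) for k = 0…6: 1, 1, 1, 1, 1, 1, 1.
c_6 = Σ_k C(6,k)·g_1(k)·g_2(6−k) = 1·1·1 + 6·2·1 + 15·4·1 + 20·8·1 + 15·16·1 + 6·32·1 + 1·64·1 = 1 + 12 + 60 + 160 + 240 + 192 + 64 = 729.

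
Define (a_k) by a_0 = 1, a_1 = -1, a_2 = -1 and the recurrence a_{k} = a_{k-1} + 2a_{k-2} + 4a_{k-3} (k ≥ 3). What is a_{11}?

-1535

The ordinary generating function has denominator 1 - q - 2q^2 - 4q^3.
Iterating the recurrence: a_0,…,a_{11} = 1, -1, -1, 1, -5, -7, -13, -47, -101, -247, -637, -1535.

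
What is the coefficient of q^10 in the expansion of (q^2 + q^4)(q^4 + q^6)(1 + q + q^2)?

3

(q^2 + q^4) has coefficients 0,0,1,0,1 for degrees 0…4.
(q^4 + q^6) has coefficients 0,0,0,0,1,0,1,0,0,0,0 for degrees 0…10.
Finally multiplying by (1 + q + q^2), the product of all factors after the first has coefficients 0,0,0,0,1,1,2,1,1,0,0 for degrees 0…10.
[q^10] = 1·1 + 1·2 = 3.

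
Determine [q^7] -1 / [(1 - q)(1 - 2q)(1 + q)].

-170

Partial fractions give a closed form: a_n = (1/2)·1^n + (-4/3)·2^n + (-1/6)·(-1)^n.
At n = 7: a_7 = -170.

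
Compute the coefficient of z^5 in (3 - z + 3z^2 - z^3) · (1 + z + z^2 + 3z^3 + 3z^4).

(3 - z + 3z^2 - z^3) has coefficients 3,-1,3,-1 for degrees 0…3.
(1 + z + z^2 + 3z^3 + 3z^4) has coefficients 1,1,1,3,3,0 for degrees 0…5.
[z^5] = 3·0 − 1·3 + 3·3 − 1·1 = 5.

5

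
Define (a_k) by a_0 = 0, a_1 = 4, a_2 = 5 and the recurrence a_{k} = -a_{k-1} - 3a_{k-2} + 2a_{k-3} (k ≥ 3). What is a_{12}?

-2555

The ordinary generating function has denominator 1 + q + 3q^2 - 2q^3.
Iterating the recurrence: a_0,…,a_{12} = 0, 4, 5, -17, 10, 51, -115, -18, 465, -641, -790, 3643, -2555.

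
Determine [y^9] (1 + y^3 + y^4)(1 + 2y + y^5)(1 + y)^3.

(1 + y^3 + y^4) has coefficients 1,0,0,1,1 for degrees 0…4.
(1 + 2y + y^5) has coefficients 1,2,0,0,0,1,0,0,0,0 for degrees 0…9.
Finally multiplying by (1 + y)^3, the product of all factors after the first has coefficients 1,5,9,7,2,1,3,3,1,0 for degrees 0…9.
[y^9] = 1·0 + 1·3 + 1·1 = 4.

4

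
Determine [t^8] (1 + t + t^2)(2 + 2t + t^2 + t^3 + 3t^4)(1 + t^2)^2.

(1 + t + t^2) has coefficients 1,1,1 for degrees 0…2.
(2 + 2t + t^2 + t^3 + 3t^4) has coefficients 2,2,1,1,3,0,0,0,0 for degrees 0…8.
Finally multiplying by (1 + t^2)^2, the product of all factors after the first has coefficients 2,2,5,5,7,4,7,1,3 for degrees 0…8.
[t^8] = 1·3 + 1·1 + 1·7 = 11.

11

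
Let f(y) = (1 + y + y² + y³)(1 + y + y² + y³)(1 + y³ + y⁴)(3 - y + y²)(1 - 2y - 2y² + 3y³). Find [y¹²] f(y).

20

(1 + y + y² + y³) has coefficients 1,1,1,1 for degrees 0…3.
(1 + y + y² + y³) has coefficients 1,1,1,1,0,0,0,0,0,0,0,0,0 for degrees 0…12.
Multiplying by (1 + y³ + y⁴) gives running coefficients 1,1,1,2,2,2,2,1,0,0,0,0,0 for degrees 0…12.
Multiplying by (3 - y + y²) gives running coefficients 3,2,3,6,5,6,6,3,1,1,0,0,0 for degrees 0…12.
Finally multiplying by (1 - 2y - 2y² + 3y³), the product of all factors after the first has coefficients 3,-4,-7,5,-7,-7,2,-6,1,11,5,1,3 for degrees 0…12.
[y¹²] = 1·3 + 1·1 + 1·5 + 1·11 = 20.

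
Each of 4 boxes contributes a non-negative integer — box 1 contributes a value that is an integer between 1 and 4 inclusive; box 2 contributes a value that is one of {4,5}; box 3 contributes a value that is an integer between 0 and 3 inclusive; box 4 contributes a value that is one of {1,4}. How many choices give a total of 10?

10

The generating function for the choices is (q + q² + q³ + q⁴)·(q⁴ + q⁵)·(1 + q + q² + q³)·(q + q⁴); the count is [q¹⁰].
(q + q² + q³ + q⁴) has coefficients 0,1,1,1,1 for degrees 0…4.
(q⁴ + q⁵) has coefficients 0,0,0,0,1,1,0,0,0,0,0 for degrees 0…10.
Multiplying by (1 + q + q² + q³) gives running coefficients 0,0,0,0,1,2,2,2,1,0,0 for degrees 0…10.
Finally multiplying by (q + q⁴), the product of all factors after the first has coefficients 0,0,0,0,0,1,2,2,3,3,2 for degrees 0…10.
[q¹⁰] = 1·3 + 1·3 + 1·2 + 1·2 = 10.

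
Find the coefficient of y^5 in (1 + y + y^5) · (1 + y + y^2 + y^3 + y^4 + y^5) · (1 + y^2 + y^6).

5

(1 + y + y^5) has coefficients 1,1,0,0,0,1 for degrees 0…5.
(1 + y + y^2 + y^3 + y^4 + y^5) has coefficients 1,1,1,1,1,1 for degrees 0…5.
Finally multiplying by (1 + y^2 + y^6), the product of all factors after the first has coefficients 1,1,2,2,2,2 for degrees 0…5.
[y^5] = 1·2 + 1·2 + 1·1 = 5.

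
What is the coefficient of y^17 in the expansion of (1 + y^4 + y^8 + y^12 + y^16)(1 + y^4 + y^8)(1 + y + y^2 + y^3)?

(1 + y^4 + y^8 + y^12 + y^16) has coefficients 1,0,0,0,1,0,0,0,1,0,0,0,1,0,0,0,1 for degrees 0…16.
(1 + y^4 + y^8) has coefficients 1,0,0,0,1,0,0,0,1,0,0,0,0,0,0,0,0,0 for degrees 0…17.
Finally multiplying by (1 + y + y^2 + y^3), the product of all factors after the first has coefficients 1,1,1,1,1,1,1,1,1,1,1,1,0,0,0,0,0,0 for degrees 0…17.
[y^17] = 1·0 + 1·0 + 1·1 + 1·1 + 1·1 = 3.

3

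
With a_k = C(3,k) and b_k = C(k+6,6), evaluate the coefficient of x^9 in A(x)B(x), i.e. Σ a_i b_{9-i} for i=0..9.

20086

This is [x^9] in the product of the two ordinary generating functions.
Σ = 1·5005 + 3·3003 + 3·1716 + 1·924 + 0·462 + 0·210 + 0·84 + 0·28 + 0·7 + 0·1 = 20086.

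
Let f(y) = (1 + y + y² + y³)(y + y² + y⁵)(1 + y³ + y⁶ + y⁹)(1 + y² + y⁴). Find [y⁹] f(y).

11

(1 + y + y² + y³) has coefficients 1,1,1,1 for degrees 0…3.
(y + y² + y⁵) has coefficients 0,1,1,0,0,1,0,0,0,0 for degrees 0…9.
Multiplying by (1 + y³ + y⁶ + y⁹) gives running coefficients 0,1,1,0,1,2,0,1,2,0 for degrees 0…9.
Finally multiplying by (1 + y² + y⁴), the product of all factors after the first has coefficients 0,1,1,1,2,3,2,3,3,3 for degrees 0…9.
[y⁹] = 1·3 + 1·3 + 1·3 + 1·2 = 11.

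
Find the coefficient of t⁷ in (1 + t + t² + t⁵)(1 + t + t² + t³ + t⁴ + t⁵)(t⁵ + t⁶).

5

(1 + t + t² + t⁵) has coefficients 1,1,1,0,0,1 for degrees 0…5.
(1 + t + t² + t³ + t⁴ + t⁵) has coefficients 1,1,1,1,1,1,0,0 for degrees 0…7.
Finally multiplying by (t⁵ + t⁶), the product of all factors after the first has coefficients 0,0,0,0,0,1,2,2 for degrees 0…7.
[t⁷] = 1·2 + 1·2 + 1·1 + 1·0 = 5.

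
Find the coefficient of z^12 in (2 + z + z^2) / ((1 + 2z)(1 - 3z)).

782314

The denominator gives the recurrence a_n = a_(n−1) + 6a_(n−2) for n ≥ 3; the numerator fixes a_0 = 2, a_1 = 3, a_2 = 16.
Iterating: 2, 3, 16, 34, 130, 334, 1114, 3118, 9802, 28510, 87322, 258382, 782314, so a_12 = 782314.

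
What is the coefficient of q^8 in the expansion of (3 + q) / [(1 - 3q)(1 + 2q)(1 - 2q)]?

38598

Partial fractions give a closed form: a_n = (6)·3^n + (1/2)·(-2)^n + (-7/2)·2^n.
At n = 8: a_8 = 38598.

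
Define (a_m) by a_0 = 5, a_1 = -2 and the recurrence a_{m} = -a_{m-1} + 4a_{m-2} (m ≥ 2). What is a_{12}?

190390

The ordinary generating function has denominator 1 + t - 4t^2.
Iterating the recurrence: a_0,…,a_{12} = 5, -2, 22, -30, 118, -238, 710, -1662, 4502, -11150, 29158, -73758, 190390.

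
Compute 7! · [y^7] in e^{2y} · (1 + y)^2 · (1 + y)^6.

The EGF product rule gives c_7 = Σ_{k_1+k_2+k_3=7} C(7; k_1,k_2,k_3) · ∏ g_i(k_i), where e^{2y} gives (2)^k; (1+y)^2 gives the falling factorial (2)_k; (1+y)^6 gives the falling factorial (6)_k.
g_1(k) for k = 0…7: 1, 2, 4, 8, 16, 32, 64, 128.
g_2(k) for k = 0…7: 1, 2, 2, 0, 0, 0, 0, 0.
g_3(k) for k = 0…7: 1, 6, 30, 120, 360, 720, 720, 0.
First combine the last two factors: h(k) = Σ_j C(k,j)·g_2(j)·g_3(k−j) for k = 0…7: 1, 8, 56, 336, 1680, 6720, 20160, 40320.
c_7 = Σ_k C(7,k)·g_1(k)·h(7−k) = 1·1·40320 + 7·2·20160 + 21·4·6720 + 35·8·1680 + 35·16·336 + 21·32·56 + 7·64·8 + 1·128·1 = 40320 + 282240 + 564480 + 470400 + 188160 + 37632 + 3584 + 128 = 1586944.

1586944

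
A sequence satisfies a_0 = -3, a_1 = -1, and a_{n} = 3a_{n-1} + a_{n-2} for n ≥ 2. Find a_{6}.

-687

The ordinary generating function has denominator 1 - 3y - y^2.
Iterating the recurrence: a_0,…,a_{6} = -3, -1, -6, -19, -63, -208, -687.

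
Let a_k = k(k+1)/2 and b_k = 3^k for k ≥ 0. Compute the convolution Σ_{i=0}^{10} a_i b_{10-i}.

Write out a_i and b_{10-i} for i = 0,…,10 and sum the products.
Σ = 0·59049 + 1·19683 + 3·6561 + 6·2187 + 10·729 + 15·243 + 21·81 + 28·27 + 36·9 + 45·3 + 55·1 = 66394.

66394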